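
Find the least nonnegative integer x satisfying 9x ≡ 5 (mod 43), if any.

gcd(43, 9) = 1.
1 divides 5, so solutions exist.
By Bézout, 9*(-19) + 43*(4) = 1.
So 9*(-19) ≡ 1 (mod 43); multiply by 5: x ≡ -95 (mod 43).
Smallest nonnegative: x = -95 mod 43 = 34.

34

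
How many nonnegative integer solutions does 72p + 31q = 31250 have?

14

gcd(72, 31):
  72 = 2·31 + 10
  31 = 3·10 + 1
  10 = 10·1
so gcd(72, 31) = 1.
Back-substitute for Bézout coefficients:
  1 = 31 - 3·10
  ... = 72·(-3) + 31·(7)
Scale by 31250: one solution is (-93750, 218750). Reduce p mod 31: (25, 950).
General: p = 25 + 31t, q = 950 - 72t.
p ≥ 0 ⇒ t ≥ 0; q ≥ 0 ⇒ t ≤ 13. So t ∈ [0, 13]: 14 solutions.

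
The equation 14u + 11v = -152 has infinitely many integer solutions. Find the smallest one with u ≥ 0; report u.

gcd(14, 11):
  14 = 1×11 + 3
  11 = 3×3 + 2
  3 = 1×2 + 1
  2 = 2×1
so gcd(14, 11) = 1.
1 divides -152, so solutions exist.
Back-substitute for Bézout coefficients:
  1 = 3 - 1×2
  ... = 14×(4) + 11×(-5)
Scale by -152/1 = -152: (u₀, v₀) = (-608, 760).
General solution: u = -608 + 11t, v = 760 - 14t for integer t.
u ≥ 0: smallest is -608 mod 11 = 8 (at t = 56), with v = -24.

8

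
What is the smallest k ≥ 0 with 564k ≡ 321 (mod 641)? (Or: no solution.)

154

gcd(641, 564) = 1.
1 divides 321, so solutions exist.
By Bézout, 564*(308) + 641*(-271) = 1.
So 564*(308) ≡ 1 (mod 641); multiply by 321: k ≡ 98868 (mod 641).
Smallest nonnegative: k = 98868 mod 641 = 154.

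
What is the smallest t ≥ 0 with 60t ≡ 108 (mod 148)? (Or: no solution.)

gcd(148, 60):
  148 = 2×60 + 28
  60 = 2×28 + 4
  28 = 7×4
so gcd(148, 60) = 4.
4 divides 108, so solutions exist.
Back-substitute for Bézout coefficients:
  4 = 60 - 2×28
  ... = 60×(5) + 148×(-2)
So 60×(5) ≡ 4 (mod 148); multiply by 27: t ≡ 135 (mod 37).
Smallest nonnegative: t = 135 mod 37 = 24.

24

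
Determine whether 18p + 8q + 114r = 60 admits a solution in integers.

yes

gcd(18, 8) = 2  (18 = 2×8 + 2, 8 = 4×2).
gcd(2, 114) = 2.
2 divides 60, so integer solutions exist.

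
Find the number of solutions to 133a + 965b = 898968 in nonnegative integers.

7

gcd(965, 133) = 1.
By Bézout, 133×(312) + 965×(-43) = 1.
One solution: (766, 826).
General: a = 766 + 965t, b = 826 - 133t.
a ≥ 0 ⇒ t ≥ 0; b ≥ 0 ⇒ t ≤ 6. So t ∈ [0, 6]: 7 solutions.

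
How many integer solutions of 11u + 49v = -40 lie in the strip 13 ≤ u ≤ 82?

2

gcd(49, 11) = 1.
By Bézout, 11*(9) + 49*(-2) = 1.
Particular solution: (32, -8).
General solution: u = 32 + 49t, v = -8 - 11t for integer t.
13 ≤ 32 + 49t ≤ 82 gives t ∈ [0, 1], which is 2 values.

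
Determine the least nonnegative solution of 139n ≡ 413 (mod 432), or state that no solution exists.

gcd(432, 139):
  432 = 3*139 + 15
  139 = 9*15 + 4
  15 = 3*4 + 3
  4 = 1*3 + 1
  3 = 3*1
so gcd(432, 139) = 1.
1 divides 413, so solutions exist.
Back-substitute for Bézout coefficients:
  1 = 4 - 1*3
  ... = 139*(115) + 432*(-37)
So 139*(115) ≡ 1 (mod 432); multiply by 413: n ≡ 47495 (mod 432).
Smallest nonnegative: n = 47495 mod 432 = 407.

407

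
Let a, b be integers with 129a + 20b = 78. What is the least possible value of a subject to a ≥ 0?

gcd(129, 20):
  129 = 6×20 + 9
  20 = 2×9 + 2
  9 = 4×2 + 1
  2 = 2×1
so gcd(129, 20) = 1.
1 divides 78, so solutions exist.
Back-substitute for Bézout coefficients:
  1 = 9 - 4×2
  ... = 129×(9) + 20×(-58)
Scale by 78/1 = 78: (a₀, b₀) = (702, -4524).
General solution: a = 702 + 20t, b = -4524 - 129t for integer t.
a ≥ 0: smallest is 702 mod 20 = 2 (at t = -35), with b = -9.

2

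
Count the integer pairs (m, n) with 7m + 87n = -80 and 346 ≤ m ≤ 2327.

gcd(87, 7):
  87 = 12×7 + 3
  7 = 2×3 + 1
  3 = 3×1
so gcd(87, 7) = 1.
Back-substitute for Bézout coefficients:
  1 = 7 - 2×3
  ... = 7×(25) + 87×(-2)
Scale by -80: particular solution (-2000, 160); reduce m mod 87: (1, -1).
General solution: m = 1 + 87t, n = -1 - 7t for integer t.
346 ≤ 1 + 87t ≤ 2327 gives t ∈ [4, 26], which is 23 values.

23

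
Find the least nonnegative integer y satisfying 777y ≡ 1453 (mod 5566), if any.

2681

gcd(5566, 777) = 1  (5566 = 7×777 + 127, 777 = 6×127 + 15, 127 = 8×15 + 7, 15 = 2×7 + 1, 7 = 7×1).
1 divides 1453, so solutions exist.
Back-substituting, 777×(745) + 5566×(-104) = 1.
So 777×(745) ≡ 1 (mod 5566); multiply by 1453: y ≡ 1082485 (mod 5566).
Smallest nonnegative: y = 1082485 mod 5566 = 2681.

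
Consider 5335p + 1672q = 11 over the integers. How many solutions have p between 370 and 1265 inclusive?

6

gcd(5335, 1672) = 11  (5335 = 3·1672 + 319, 1672 = 5·319 + 77, 319 = 4·77 + 11, 77 = 7·11).
Back-substituting, 5335·(21) + 1672·(-67) = 11.
Scale by 1: particular solution (21, -67); reduce p mod 152: (21, -67).
General solution: p = 21 + 152t, q = -67 - 485t for integer t.
370 ≤ 21 + 152t ≤ 1265 gives t ∈ [3, 8], which is 6 values.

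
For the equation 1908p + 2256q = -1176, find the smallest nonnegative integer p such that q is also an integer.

gcd(2256, 1908) = 12.
12 divides -1176, so solutions exist.
By Bézout, 1908·(-13) + 2256·(11) = 12.
Scale by -1176/12 = -98: (p₀, q₀) = (1274, -1078).
General solution: p = 1274 + 188t, q = -1078 - 159t for integer t.
p ≥ 0: smallest is 1274 mod 188 = 146 (at t = -6), with q = -124.

146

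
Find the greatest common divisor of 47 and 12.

gcd(47, 12):
  47 = 3·12 + 11
  12 = 1·11 + 1
  11 = 11·1
so gcd(47, 12) = 1.

1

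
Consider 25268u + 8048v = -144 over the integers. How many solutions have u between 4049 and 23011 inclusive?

gcd(25268, 8048):
  25268 = 3·8048 + 1124
  8048 = 7·1124 + 180
  1124 = 6·180 + 44
  180 = 4·44 + 4
  44 = 11·4
so gcd(25268, 8048) = 4.
Back-substitute for Bézout coefficients:
  4 = 180 - 4·44
  ... = 25268·(-179) + 8048·(562)
Scale by -36: particular solution (6444, -20232); reduce u mod 2012: (408, -1281).
General solution: u = 408 + 2012t, v = -1281 - 6317t for integer t.
4049 ≤ 408 + 2012t ≤ 23011 gives t ∈ [2, 11], which is 10 values.

10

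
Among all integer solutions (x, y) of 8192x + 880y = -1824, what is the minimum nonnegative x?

gcd(8192, 880) = 16  (8192 = 9*880 + 272, 880 = 3*272 + 64, 272 = 4*64 + 16, 64 = 4*16).
16 divides -1824, so solutions exist.
Back-substituting, 8192*(13) + 880*(-121) = 16.
Scale by -1824/16 = -114: (x₀, y₀) = (-1482, 13794).
General solution: x = -1482 + 55t, y = 13794 - 512t for integer t.
x ≥ 0: smallest is -1482 mod 55 = 3 (at t = 27), with y = -30.

3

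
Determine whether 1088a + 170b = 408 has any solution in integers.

gcd(1088, 170) = 34.
34 divides 408, so integer solutions exist.

yes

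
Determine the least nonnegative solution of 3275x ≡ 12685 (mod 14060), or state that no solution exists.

987

gcd(14060, 3275) = 5.
5 divides 12685, so solutions exist.
By Bézout, 3275×(-249) + 14060×(58) = 5.
So 3275×(-249) ≡ 5 (mod 14060); multiply by 2537: x ≡ -631713 (mod 2812).
Smallest nonnegative: x = -631713 mod 2812 = 987.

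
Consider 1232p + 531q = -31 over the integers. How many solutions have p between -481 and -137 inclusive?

0

gcd(1232, 531):
  1232 = 2*531 + 170
  531 = 3*170 + 21
  170 = 8*21 + 2
  21 = 10*2 + 1
  2 = 2*1
so gcd(1232, 531) = 1.
Back-substitute for Bézout coefficients:
  1 = 21 - 10*2
  ... = 1232*(-253) + 531*(587)
Scale by -31: particular solution (7843, -18197); reduce p mod 531: (409, -949).
General solution: p = 409 + 531t, q = -949 - 1232t for integer t.
-481 ≤ 409 + 531t ≤ -137 gives t ∈ [-1, -2], which is 0 values.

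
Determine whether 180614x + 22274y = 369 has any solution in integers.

gcd(180614, 22274) = 14  (180614 = 8·22274 + 2422, 22274 = 9·2422 + 476, 2422 = 5·476 + 42, 476 = 11·42 + 14, 42 = 3·14).
14 does not divide 369 (remainder 5), so no integer solutions.

no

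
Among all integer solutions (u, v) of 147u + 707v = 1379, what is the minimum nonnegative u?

gcd(707, 147):
  707 = 4×147 + 119
  147 = 1×119 + 28
  119 = 4×28 + 7
  28 = 4×7
so gcd(707, 147) = 7.
7 divides 1379, so solutions exist.
Back-substitute for Bézout coefficients:
  7 = 119 - 4×28
  ... = 147×(-24) + 707×(5)
Scale by 1379/7 = 197: (u₀, v₀) = (-4728, 985).
General solution: u = -4728 + 101t, v = 985 - 21t for integer t.
u ≥ 0: smallest is -4728 mod 101 = 19 (at t = 47), with v = -2.

19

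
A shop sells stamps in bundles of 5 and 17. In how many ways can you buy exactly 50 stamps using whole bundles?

1

Need nonnegative integers with 5j + 17k = 50.
gcd(5, 17) = 1, and 5·(7) + 17·(-2) = 1.
So (j₀, k₀) = (350, -100); general j = 350 + 17t, k = -100 - 5t.
j ≥ 0 ⇒ t ≥ -20; k ≥ 0 ⇒ t ≤ -20. That's 1 value of t.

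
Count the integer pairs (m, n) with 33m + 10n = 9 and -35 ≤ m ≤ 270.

30

gcd(33, 10) = 1  (33 = 3×10 + 3, 10 = 3×3 + 1, 3 = 3×1).
Back-substituting, 33×(-3) + 10×(10) = 1.
Scale by 9: particular solution (-27, 90); reduce m mod 10: (3, -9).
General solution: m = 3 + 10t, n = -9 - 33t for integer t.
-35 ≤ 3 + 10t ≤ 270 gives t ∈ [-3, 26], which is 30 values.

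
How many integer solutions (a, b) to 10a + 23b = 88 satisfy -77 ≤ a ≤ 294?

gcd(23, 10):
  23 = 2·10 + 3
  10 = 3·3 + 1
  3 = 3·1
so gcd(23, 10) = 1.
Back-substitute for Bézout coefficients:
  1 = 10 - 3·3
  ... = 10·(7) + 23·(-3)
Scale by 88: particular solution (616, -264); reduce a mod 23: (18, -4).
General solution: a = 18 + 23t, b = -4 - 10t for integer t.
-77 ≤ 18 + 23t ≤ 294 gives t ∈ [-4, 12], which is 17 values.

17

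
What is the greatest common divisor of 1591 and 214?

1

gcd(1591, 214) = 1  (1591 = 7×214 + 93, 214 = 2×93 + 28, 93 = 3×28 + 9, 28 = 3×9 + 1, 9 = 9×1).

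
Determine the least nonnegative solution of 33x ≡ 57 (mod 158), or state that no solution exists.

gcd(158, 33):
  158 = 4·33 + 26
  33 = 1·26 + 7
  26 = 3·7 + 5
  7 = 1·5 + 2
  5 = 2·2 + 1
  2 = 2·1
so gcd(158, 33) = 1.
1 divides 57, so solutions exist.
Back-substitute for Bézout coefficients:
  1 = 5 - 2·2
  ... = 33·(-67) + 158·(14)
So 33·(-67) ≡ 1 (mod 158); multiply by 57: x ≡ -3819 (mod 158).
Smallest nonnegative: x = -3819 mod 158 = 131.

131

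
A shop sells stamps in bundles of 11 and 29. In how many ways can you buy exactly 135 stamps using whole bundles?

Need nonnegative integers with 11j + 29k = 135.
gcd(11, 29) = 1, and 11·(8) + 29·(-3) = 1.
So (j₀, k₀) = (1080, -405); general j = 1080 + 29t, k = -405 - 11t.
j ≥ 0 ⇒ t ≥ -37; k ≥ 0 ⇒ t ≤ -37. That's 1 value of t.

1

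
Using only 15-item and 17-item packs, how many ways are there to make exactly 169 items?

Need nonnegative integers with 15j + 17k = 169.
gcd(15, 17) = 1, and 15·(8) + 17·(-7) = 1.
So (j₀, k₀) = (1352, -1183); general j = 1352 + 17t, k = -1183 - 15t.
j ≥ 0 ⇒ t ≥ -79; k ≥ 0 ⇒ t ≤ -79. That's 1 value of t.

1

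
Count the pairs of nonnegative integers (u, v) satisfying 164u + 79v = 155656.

gcd(164, 79) = 1.
By Bézout, 164×(-13) + 79×(27) = 1.
One solution: (57, 1852).
General: u = 57 + 79t, v = 1852 - 164t.
u ≥ 0 ⇒ t ≥ 0; v ≥ 0 ⇒ t ≤ 11. So t ∈ [0, 11]: 12 solutions.

12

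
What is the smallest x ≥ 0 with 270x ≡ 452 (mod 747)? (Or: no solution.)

no solution

gcd(747, 270):
  747 = 2×270 + 207
  270 = 1×207 + 63
  207 = 3×63 + 18
  63 = 3×18 + 9
  18 = 2×9
so gcd(747, 270) = 9.
9 does not divide 452, so the congruence has no solution.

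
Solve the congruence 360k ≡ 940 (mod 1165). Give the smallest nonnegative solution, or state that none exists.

gcd(1165, 360) = 5.
5 divides 940, so solutions exist.
By Bézout, 360×(-55) + 1165×(17) = 5.
So 360×(-55) ≡ 5 (mod 1165); multiply by 188: k ≡ -10340 (mod 233).
Smallest nonnegative: k = -10340 mod 233 = 145.

145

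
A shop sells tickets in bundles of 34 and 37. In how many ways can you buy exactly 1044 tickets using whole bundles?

1

Need nonnegative integers with 34j + 37k = 1044.
gcd(34, 37) = 1, and 34·(12) + 37·(-11) = 1.
So (j₀, k₀) = (12528, -11484); general j = 12528 + 37t, k = -11484 - 34t.
j ≥ 0 ⇒ t ≥ -338; k ≥ 0 ⇒ t ≤ -338. That's 1 value of t.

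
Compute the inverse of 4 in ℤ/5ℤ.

gcd(5, 4) = 1  (5 = 1·4 + 1, 4 = 4·1).
Back-substituting, 4·(-1) + 5·(1) = 1.
So 4·-1 ≡ 1 (mod 5), and -1 mod 5 = 4.

4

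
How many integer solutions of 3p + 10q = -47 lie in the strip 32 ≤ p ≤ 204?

gcd(10, 3) = 1  (10 = 3*3 + 1, 3 = 3*1).
Back-substituting, 3*(-3) + 10*(1) = 1.
Scale by -47: particular solution (141, -47); reduce p mod 10: (1, -5).
General solution: p = 1 + 10t, q = -5 - 3t for integer t.
32 ≤ 1 + 10t ≤ 204 gives t ∈ [4, 20], which is 17 values.

17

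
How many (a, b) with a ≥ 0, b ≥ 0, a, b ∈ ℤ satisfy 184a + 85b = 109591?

gcd(184, 85) = 1  (184 = 2×85 + 14, 85 = 6×14 + 1, 14 = 14×1).
Back-substituting, 184×(-6) + 85×(13) = 1.
Scale by 109591: one solution is (-657546, 1424683). Reduce a mod 85: (14, 1259).
General: a = 14 + 85t, b = 1259 - 184t.
a ≥ 0 ⇒ t ≥ 0; b ≥ 0 ⇒ t ≤ 6. So t ∈ [0, 6]: 7 solutions.

7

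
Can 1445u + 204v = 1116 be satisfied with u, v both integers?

gcd(1445, 204):
  1445 = 7*204 + 17
  204 = 12*17
so gcd(1445, 204) = 17.
17 does not divide 1116 (remainder 11), so no integer solutions.

no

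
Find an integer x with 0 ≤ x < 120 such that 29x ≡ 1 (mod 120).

gcd(120, 29) = 1.
By Bézout, 29*(29) + 120*(-7) = 1.
So 29*29 ≡ 1 (mod 120), and 29 mod 120 = 29.

29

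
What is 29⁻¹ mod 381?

92

gcd(381, 29):
  381 = 13*29 + 4
  29 = 7*4 + 1
  4 = 4*1
so gcd(381, 29) = 1.
Back-substitute for Bézout coefficients:
  1 = 29 - 7*4
  ... = 29*(92) + 381*(-7)
So 29*92 ≡ 1 (mod 381), and 92 mod 381 = 92.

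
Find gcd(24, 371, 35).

gcd(371, 24) = 1.
gcd(1, 35) = 1.

1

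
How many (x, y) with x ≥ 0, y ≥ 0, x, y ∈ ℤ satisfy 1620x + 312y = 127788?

3

gcd(1620, 312) = 12.
By Bézout, 1620·(-5) + 312·(26) = 12.
One solution: (3, 394).
General: x = 3 + 26t, y = 394 - 135t.
x ≥ 0 ⇒ t ≥ 0; y ≥ 0 ⇒ t ≤ 2. So t ∈ [0, 2]: 3 solutions.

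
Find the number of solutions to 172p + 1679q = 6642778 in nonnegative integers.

23

gcd(1679, 172) = 1.
By Bézout, 172*(205) + 1679*(-21) = 1.
One solution: (1429, 3810).
General: p = 1429 + 1679t, q = 3810 - 172t.
p ≥ 0 ⇒ t ≥ 0; q ≥ 0 ⇒ t ≤ 22. So t ∈ [0, 22]: 23 solutions.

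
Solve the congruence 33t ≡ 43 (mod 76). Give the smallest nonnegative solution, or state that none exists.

gcd(76, 33) = 1.
1 divides 43, so solutions exist.
By Bézout, 33*(-23) + 76*(10) = 1.
So 33*(-23) ≡ 1 (mod 76); multiply by 43: t ≡ -989 (mod 76).
Smallest nonnegative: t = -989 mod 76 = 75.

75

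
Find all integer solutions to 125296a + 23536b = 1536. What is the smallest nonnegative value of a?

1088

gcd(125296, 23536):
  125296 = 5·23536 + 7616
  23536 = 3·7616 + 688
  7616 = 11·688 + 48
  688 = 14·48 + 16
  48 = 3·16
so gcd(125296, 23536) = 16.
16 divides 1536, so solutions exist.
Back-substitute for Bézout coefficients:
  16 = 688 - 14·48
  ... = 125296·(-479) + 23536·(2550)
Scale by 1536/16 = 96: (a₀, b₀) = (-45984, 244800).
General solution: a = -45984 + 1471t, b = 244800 - 7831t for integer t.
a ≥ 0: smallest is -45984 mod 1471 = 1088 (at t = 32), with b = -5792.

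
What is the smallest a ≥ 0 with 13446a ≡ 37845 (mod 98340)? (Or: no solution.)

no solution

gcd(98340, 13446) = 6  (98340 = 7·13446 + 4218, 13446 = 3·4218 + 792, 4218 = 5·792 + 258, 792 = 3·258 + 18, 258 = 14·18 + 6, 18 = 3·6).
6 does not divide 37845, so the congruence has no solution.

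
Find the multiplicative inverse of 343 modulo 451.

380

gcd(451, 343):
  451 = 1×343 + 108
  343 = 3×108 + 19
  108 = 5×19 + 13
  19 = 1×13 + 6
  13 = 2×6 + 1
  6 = 6×1
so gcd(451, 343) = 1.
Back-substitute for Bézout coefficients:
  1 = 13 - 2×6
  ... = 343×(-71) + 451×(54)
So 343×-71 ≡ 1 (mod 451), and -71 mod 451 = 380.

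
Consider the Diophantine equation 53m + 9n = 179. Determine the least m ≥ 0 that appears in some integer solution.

1

gcd(53, 9) = 1  (53 = 5×9 + 8, 9 = 1×8 + 1, 8 = 8×1).
1 divides 179, so solutions exist.
Back-substituting, 53×(-1) + 9×(6) = 1.
Scale by 179/1 = 179: (m₀, n₀) = (-179, 1074).
General solution: m = -179 + 9t, n = 1074 - 53t for integer t.
m ≥ 0: smallest is -179 mod 9 = 1 (at t = 20), with n = 14.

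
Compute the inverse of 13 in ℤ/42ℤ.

gcd(42, 13) = 1  (42 = 3×13 + 3, 13 = 4×3 + 1, 3 = 3×1).
Back-substituting, 13×(13) + 42×(-4) = 1.
So 13×13 ≡ 1 (mod 42), and 13 mod 42 = 13.

13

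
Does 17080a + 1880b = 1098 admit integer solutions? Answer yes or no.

gcd(17080, 1880) = 40  (17080 = 9·1880 + 160, 1880 = 11·160 + 120, 160 = 1·120 + 40, 120 = 3·40).
40 does not divide 1098 (remainder 18), so no integer solutions.

no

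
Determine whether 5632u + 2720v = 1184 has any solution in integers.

gcd(5632, 2720) = 32.
32 divides 1184, so integer solutions exist.

yes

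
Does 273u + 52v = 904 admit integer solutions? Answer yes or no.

no

gcd(273, 52):
  273 = 5·52 + 13
  52 = 4·13
so gcd(273, 52) = 13.
13 does not divide 904 (remainder 7), so no integer solutions.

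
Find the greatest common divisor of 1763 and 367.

1

gcd(1763, 367):
  1763 = 4*367 + 295
  367 = 1*295 + 72
  295 = 4*72 + 7
  72 = 10*7 + 2
  7 = 3*2 + 1
  2 = 2*1
so gcd(1763, 367) = 1.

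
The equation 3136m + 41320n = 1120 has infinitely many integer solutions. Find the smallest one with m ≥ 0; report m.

gcd(41320, 3136) = 8  (41320 = 13·3136 + 552, 3136 = 5·552 + 376, 552 = 1·376 + 176, 376 = 2·176 + 24, 176 = 7·24 + 8, 24 = 3·8).
8 divides 1120, so solutions exist.
Back-substituting, 3136·(-1647) + 41320·(125) = 8.
Scale by 1120/8 = 140: (m₀, n₀) = (-230580, 17500).
General solution: m = -230580 + 5165t, n = 17500 - 392t for integer t.
m ≥ 0: smallest is -230580 mod 5165 = 1845 (at t = 45), with n = -140.

1845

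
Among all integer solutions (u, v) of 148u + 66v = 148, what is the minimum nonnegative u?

gcd(148, 66):
  148 = 2×66 + 16
  66 = 4×16 + 2
  16 = 8×2
so gcd(148, 66) = 2.
2 divides 148, so solutions exist.
Back-substitute for Bézout coefficients:
  2 = 66 - 4×16
  ... = 148×(-4) + 66×(9)
Scale by 148/2 = 74: (u₀, v₀) = (-296, 666).
General solution: u = -296 + 33t, v = 666 - 74t for integer t.
u ≥ 0: smallest is -296 mod 33 = 1 (at t = 9), with v = 0.

1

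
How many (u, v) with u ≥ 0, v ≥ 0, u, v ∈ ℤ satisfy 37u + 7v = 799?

gcd(37, 7) = 1  (37 = 5×7 + 2, 7 = 3×2 + 1, 2 = 2×1).
Back-substituting, 37×(-3) + 7×(16) = 1.
Scale by 799: one solution is (-2397, 12784). Reduce u mod 7: (4, 93).
General: u = 4 + 7t, v = 93 - 37t.
u ≥ 0 ⇒ t ≥ 0; v ≥ 0 ⇒ t ≤ 2. So t ∈ [0, 2]: 3 solutions.

3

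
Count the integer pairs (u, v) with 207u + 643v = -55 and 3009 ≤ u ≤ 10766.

12

gcd(643, 207) = 1  (643 = 3*207 + 22, 207 = 9*22 + 9, 22 = 2*9 + 4, 9 = 2*4 + 1, 4 = 4*1).
Back-substituting, 207*(146) + 643*(-47) = 1.
Scale by -55: particular solution (-8030, 2585); reduce u mod 643: (329, -106).
General solution: u = 329 + 643t, v = -106 - 207t for integer t.
3009 ≤ 329 + 643t ≤ 10766 gives t ∈ [5, 16], which is 12 values.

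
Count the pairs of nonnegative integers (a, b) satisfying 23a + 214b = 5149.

gcd(214, 23) = 1.
By Bézout, 23·(-93) + 214·(10) = 1.
One solution: (75, 16).
General: a = 75 + 214t, b = 16 - 23t.
a ≥ 0 ⇒ t ≥ 0; b ≥ 0 ⇒ t ≤ 0. So t ∈ [0, 0]: 1 solution.

1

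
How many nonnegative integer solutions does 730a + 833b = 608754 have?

gcd(833, 730) = 1  (833 = 1·730 + 103, 730 = 7·103 + 9, 103 = 11·9 + 4, 9 = 2·4 + 1, 4 = 4·1).
Back-substituting, 730·(186) + 833·(-163) = 1.
Scale by 608754: one solution is (113228244, -99226902). Reduce a mod 833: (220, 538).
General: a = 220 + 833t, b = 538 - 730t.
a ≥ 0 ⇒ t ≥ 0; b ≥ 0 ⇒ t ≤ 0. So t ∈ [0, 0]: 1 solution.

1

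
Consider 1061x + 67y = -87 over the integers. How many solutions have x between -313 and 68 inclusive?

5

gcd(1061, 67) = 1  (1061 = 15·67 + 56, 67 = 1·56 + 11, 56 = 5·11 + 1, 11 = 11·1).
Back-substituting, 1061·(6) + 67·(-95) = 1.
Scale by -87: particular solution (-522, 8265); reduce x mod 67: (14, -223).
General solution: x = 14 + 67t, y = -223 - 1061t for integer t.
-313 ≤ 14 + 67t ≤ 68 gives t ∈ [-4, 0], which is 5 values.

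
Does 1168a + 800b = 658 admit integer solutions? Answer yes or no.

gcd(1168, 800) = 16.
16 does not divide 658 (remainder 2), so no integer solutions.

no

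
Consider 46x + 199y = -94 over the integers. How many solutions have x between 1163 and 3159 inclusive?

11

gcd(199, 46):
  199 = 4·46 + 15
  46 = 3·15 + 1
  15 = 15·1
so gcd(199, 46) = 1.
Back-substitute for Bézout coefficients:
  1 = 46 - 3·15
  ... = 46·(13) + 199·(-3)
Scale by -94: particular solution (-1222, 282); reduce x mod 199: (171, -40).
General solution: x = 171 + 199t, y = -40 - 46t for integer t.
1163 ≤ 171 + 199t ≤ 3159 gives t ∈ [5, 15], which is 11 values.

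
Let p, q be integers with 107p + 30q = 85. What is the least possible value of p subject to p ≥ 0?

5

gcd(107, 30):
  107 = 3*30 + 17
  30 = 1*17 + 13
  17 = 1*13 + 4
  13 = 3*4 + 1
  4 = 4*1
so gcd(107, 30) = 1.
1 divides 85, so solutions exist.
Back-substitute for Bézout coefficients:
  1 = 13 - 3*4
  ... = 107*(-7) + 30*(25)
Scale by 85/1 = 85: (p₀, q₀) = (-595, 2125).
General solution: p = -595 + 30t, q = 2125 - 107t for integer t.
p ≥ 0: smallest is -595 mod 30 = 5 (at t = 20), with q = -15.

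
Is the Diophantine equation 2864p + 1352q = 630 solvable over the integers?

no

gcd(2864, 1352) = 8.
8 does not divide 630 (remainder 6), so no integer solutions.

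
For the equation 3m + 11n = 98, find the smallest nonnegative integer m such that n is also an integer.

7

gcd(11, 3):
  11 = 3·3 + 2
  3 = 1·2 + 1
  2 = 2·1
so gcd(11, 3) = 1.
1 divides 98, so solutions exist.
Back-substitute for Bézout coefficients:
  1 = 3 - 1·2
  ... = 3·(4) + 11·(-1)
Scale by 98/1 = 98: (m₀, n₀) = (392, -98).
General solution: m = 392 + 11t, n = -98 - 3t for integer t.
m ≥ 0: smallest is 392 mod 11 = 7 (at t = -35), with n = 7.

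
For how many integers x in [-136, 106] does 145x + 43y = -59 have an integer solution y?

6

gcd(145, 43) = 1.
By Bézout, 145*(-8) + 43*(27) = 1.
Particular solution: (42, -143).
General solution: x = 42 + 43t, y = -143 - 145t for integer t.
-136 ≤ 42 + 43t ≤ 106 gives t ∈ [-4, 1], which is 6 values.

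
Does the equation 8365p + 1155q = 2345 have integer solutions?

gcd(8365, 1155) = 35  (8365 = 7×1155 + 280, 1155 = 4×280 + 35, 280 = 8×35).
35 divides 2345, so integer solutions exist.

yes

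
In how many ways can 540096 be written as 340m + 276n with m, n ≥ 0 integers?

gcd(340, 276) = 4.
By Bézout, 340×(13) + 276×(-16) = 4.
One solution: (21, 1931).
General: m = 21 + 69t, n = 1931 - 85t.
m ≥ 0 ⇒ t ≥ 0; n ≥ 0 ⇒ t ≤ 22. So t ∈ [0, 22]: 23 solutions.

23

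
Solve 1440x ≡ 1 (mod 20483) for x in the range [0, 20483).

gcd(20483, 1440) = 1  (20483 = 14×1440 + 323, 1440 = 4×323 + 148, 323 = 2×148 + 27, 148 = 5×27 + 13, 27 = 2×13 + 1, 13 = 13×1).
Back-substituting, 1440×(-1522) + 20483×(107) = 1.
So 1440×-1522 ≡ 1 (mod 20483), and -1522 mod 20483 = 18961.

18961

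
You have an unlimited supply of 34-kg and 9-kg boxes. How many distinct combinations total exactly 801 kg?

Need nonnegative integers with 34j + 9k = 801.
gcd(34, 9) = 1, and 34·(4) + 9·(-15) = 1.
So (j₀, k₀) = (3204, -12015); general j = 3204 + 9t, k = -12015 - 34t.
j ≥ 0 ⇒ t ≥ -356; k ≥ 0 ⇒ t ≤ -354. That's 3 values of t.

3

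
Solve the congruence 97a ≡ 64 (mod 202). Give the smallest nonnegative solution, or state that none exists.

186

gcd(202, 97) = 1.
1 divides 64, so solutions exist.
By Bézout, 97·(25) + 202·(-12) = 1.
So 97·(25) ≡ 1 (mod 202); multiply by 64: a ≡ 1600 (mod 202).
Smallest nonnegative: a = 1600 mod 202 = 186.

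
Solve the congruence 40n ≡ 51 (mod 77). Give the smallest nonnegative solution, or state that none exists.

34

gcd(77, 40):
  77 = 1×40 + 37
  40 = 1×37 + 3
  37 = 12×3 + 1
  3 = 3×1
so gcd(77, 40) = 1.
1 divides 51, so solutions exist.
Back-substitute for Bézout coefficients:
  1 = 37 - 12×3
  ... = 40×(-25) + 77×(13)
So 40×(-25) ≡ 1 (mod 77); multiply by 51: n ≡ -1275 (mod 77).
Smallest nonnegative: n = -1275 mod 77 = 34.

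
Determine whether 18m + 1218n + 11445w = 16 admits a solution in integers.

gcd(1218, 18) = 6.
gcd(6, 11445) = 3.
3 does not divide 16 (remainder 1), so no integer solutions.

no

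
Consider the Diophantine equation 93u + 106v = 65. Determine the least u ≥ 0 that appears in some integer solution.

gcd(106, 93):
  106 = 1*93 + 13
  93 = 7*13 + 2
  13 = 6*2 + 1
  2 = 2*1
so gcd(106, 93) = 1.
1 divides 65, so solutions exist.
Back-substitute for Bézout coefficients:
  1 = 13 - 6*2
  ... = 93*(-49) + 106*(43)
Scale by 65/1 = 65: (u₀, v₀) = (-3185, 2795).
General solution: u = -3185 + 106t, v = 2795 - 93t for integer t.
u ≥ 0: smallest is -3185 mod 106 = 101 (at t = 31), with v = -88.

101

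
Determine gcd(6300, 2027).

gcd(6300, 2027):
  6300 = 3·2027 + 219
  2027 = 9·219 + 56
  219 = 3·56 + 51
  56 = 1·51 + 5
  51 = 10·5 + 1
  5 = 5·1
so gcd(6300, 2027) = 1.

1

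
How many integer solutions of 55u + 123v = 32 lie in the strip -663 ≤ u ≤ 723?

gcd(123, 55) = 1.
By Bézout, 55*(-38) + 123*(17) = 1.
Particular solution: (14, -6).
General solution: u = 14 + 123t, v = -6 - 55t for integer t.
-663 ≤ 14 + 123t ≤ 723 gives t ∈ [-5, 5], which is 11 values.

11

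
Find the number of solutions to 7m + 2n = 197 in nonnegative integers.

gcd(7, 2) = 1.
By Bézout, 7·(1) + 2·(-3) = 1.
One solution: (1, 95).
General: m = 1 + 2t, n = 95 - 7t.
m ≥ 0 ⇒ t ≥ 0; n ≥ 0 ⇒ t ≤ 13. So t ∈ [0, 13]: 14 solutions.

14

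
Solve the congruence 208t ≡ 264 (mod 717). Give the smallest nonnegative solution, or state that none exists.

84

gcd(717, 208) = 1.
1 divides 264, so solutions exist.
By Bézout, 208·(-293) + 717·(85) = 1.
So 208·(-293) ≡ 1 (mod 717); multiply by 264: t ≡ -77352 (mod 717).
Smallest nonnegative: t = -77352 mod 717 = 84.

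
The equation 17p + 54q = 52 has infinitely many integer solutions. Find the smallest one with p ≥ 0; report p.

gcd(54, 17):
  54 = 3*17 + 3
  17 = 5*3 + 2
  3 = 1*2 + 1
  2 = 2*1
so gcd(54, 17) = 1.
1 divides 52, so solutions exist.
Back-substitute for Bézout coefficients:
  1 = 3 - 1*2
  ... = 17*(-19) + 54*(6)
Scale by 52/1 = 52: (p₀, q₀) = (-988, 312).
General solution: p = -988 + 54t, q = 312 - 17t for integer t.
p ≥ 0: smallest is -988 mod 54 = 38 (at t = 19), with q = -11.

38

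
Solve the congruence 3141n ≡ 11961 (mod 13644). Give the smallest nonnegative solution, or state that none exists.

221

gcd(13644, 3141) = 9  (13644 = 4×3141 + 1080, 3141 = 2×1080 + 981, 1080 = 1×981 + 99, 981 = 9×99 + 90, 99 = 1×90 + 9, 90 = 10×9).
9 divides 11961, so solutions exist.
Back-substituting, 3141×(-139) + 13644×(32) = 9.
So 3141×(-139) ≡ 9 (mod 13644); multiply by 1329: n ≡ -184731 (mod 1516).
Smallest nonnegative: n = -184731 mod 1516 = 221.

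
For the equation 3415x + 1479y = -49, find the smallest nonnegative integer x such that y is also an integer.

152

gcd(3415, 1479):
  3415 = 2×1479 + 457
  1479 = 3×457 + 108
  457 = 4×108 + 25
  108 = 4×25 + 8
  25 = 3×8 + 1
  8 = 8×1
so gcd(3415, 1479) = 1.
1 divides -49, so solutions exist.
Back-substitute for Bézout coefficients:
  1 = 25 - 3×8
  ... = 3415×(178) + 1479×(-411)
Scale by -49/1 = -49: (x₀, y₀) = (-8722, 20139).
General solution: x = -8722 + 1479t, y = 20139 - 3415t for integer t.
x ≥ 0: smallest is -8722 mod 1479 = 152 (at t = 6), with y = -351.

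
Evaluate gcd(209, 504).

gcd(504, 209) = 1  (504 = 2×209 + 86, 209 = 2×86 + 37, 86 = 2×37 + 12, 37 = 3×12 + 1, 12 = 12×1).

1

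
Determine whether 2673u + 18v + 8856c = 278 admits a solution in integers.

gcd(2673, 18):
  2673 = 148·18 + 9
  18 = 2·9
so gcd(2673, 18) = 9.
gcd(9, 8856) = 9.
9 does not divide 278 (remainder 8), so no integer solutions.

no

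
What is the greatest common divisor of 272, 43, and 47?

gcd(272, 43):
  272 = 6·43 + 14
  43 = 3·14 + 1
  14 = 14·1
so gcd(272, 43) = 1.
gcd(1, 47) = 1.

1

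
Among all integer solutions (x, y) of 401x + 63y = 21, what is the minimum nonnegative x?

gcd(401, 63) = 1.
1 divides 21, so solutions exist.
By Bézout, 401·(11) + 63·(-70) = 1.
Scale by 21/1 = 21: (x₀, y₀) = (231, -1470).
General solution: x = 231 + 63t, y = -1470 - 401t for integer t.
x ≥ 0: smallest is 231 mod 63 = 42 (at t = -3), with y = -267.

42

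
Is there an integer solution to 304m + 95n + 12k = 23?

gcd(304, 95) = 19  (304 = 3×95 + 19, 95 = 5×19).
gcd(19, 12) = 1.
1 divides 23, so integer solutions exist.

yes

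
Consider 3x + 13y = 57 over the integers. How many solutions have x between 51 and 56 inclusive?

0

gcd(13, 3) = 1.
By Bézout, 3·(-4) + 13·(1) = 1.
Particular solution: (6, 3).
General solution: x = 6 + 13t, y = 3 - 3t for integer t.
51 ≤ 6 + 13t ≤ 56 gives t ∈ [4, 3], which is 0 values.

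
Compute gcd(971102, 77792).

gcd(971102, 77792):
  971102 = 12·77792 + 37598
  77792 = 2·37598 + 2596
  37598 = 14·2596 + 1254
  2596 = 2·1254 + 88
  1254 = 14·88 + 22
  88 = 4·22
so gcd(971102, 77792) = 22.

22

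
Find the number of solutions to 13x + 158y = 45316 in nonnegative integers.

22

gcd(158, 13) = 1  (158 = 12*13 + 2, 13 = 6*2 + 1, 2 = 2*1).
Back-substituting, 13*(73) + 158*(-6) = 1.
Scale by 45316: one solution is (3308068, -271896). Reduce x mod 158: (22, 285).
General: x = 22 + 158t, y = 285 - 13t.
x ≥ 0 ⇒ t ≥ 0; y ≥ 0 ⇒ t ≤ 21. So t ∈ [0, 21]: 22 solutions.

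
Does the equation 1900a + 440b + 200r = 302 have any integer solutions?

gcd(1900, 440):
  1900 = 4×440 + 140
  440 = 3×140 + 20
  140 = 7×20
so gcd(1900, 440) = 20.
gcd(20, 200) = 20.
20 does not divide 302 (remainder 2), so no integer solutions.

no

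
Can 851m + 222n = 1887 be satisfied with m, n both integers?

gcd(851, 222) = 37.
37 divides 1887, so integer solutions exist.

yes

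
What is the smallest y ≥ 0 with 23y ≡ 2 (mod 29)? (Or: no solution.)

gcd(29, 23) = 1  (29 = 1×23 + 6, 23 = 3×6 + 5, 6 = 1×5 + 1, 5 = 5×1).
1 divides 2, so solutions exist.
Back-substituting, 23×(-5) + 29×(4) = 1.
So 23×(-5) ≡ 1 (mod 29); multiply by 2: y ≡ -10 (mod 29).
Smallest nonnegative: y = -10 mod 29 = 19.

19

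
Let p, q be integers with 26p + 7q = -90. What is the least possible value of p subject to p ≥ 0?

gcd(26, 7) = 1.
1 divides -90, so solutions exist.
By Bézout, 26×(3) + 7×(-11) = 1.
Scale by -90/1 = -90: (p₀, q₀) = (-270, 990).
General solution: p = -270 + 7t, q = 990 - 26t for integer t.
p ≥ 0: smallest is -270 mod 7 = 3 (at t = 39), with q = -24.

3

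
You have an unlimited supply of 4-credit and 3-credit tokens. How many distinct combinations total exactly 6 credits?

1

Need nonnegative integers with 4j + 3k = 6.
gcd(4, 3) = 1, and 4·(1) + 3·(-1) = 1.
So (j₀, k₀) = (6, -6); general j = 6 + 3t, k = -6 - 4t.
j ≥ 0 ⇒ t ≥ -2; k ≥ 0 ⇒ t ≤ -2. That's 1 value of t.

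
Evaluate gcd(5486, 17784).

26

gcd(17784, 5486):
  17784 = 3×5486 + 1326
  5486 = 4×1326 + 182
  1326 = 7×182 + 52
  182 = 3×52 + 26
  52 = 2×26
so gcd(17784, 5486) = 26.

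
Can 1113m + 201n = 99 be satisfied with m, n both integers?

gcd(1113, 201) = 3  (1113 = 5×201 + 108, 201 = 1×108 + 93, 108 = 1×93 + 15, 93 = 6×15 + 3, 15 = 5×3).
3 divides 99, so integer solutions exist.

yes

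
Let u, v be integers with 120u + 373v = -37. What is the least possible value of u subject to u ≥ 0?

gcd(373, 120) = 1  (373 = 3·120 + 13, 120 = 9·13 + 3, 13 = 4·3 + 1, 3 = 3·1).
1 divides -37, so solutions exist.
Back-substituting, 120·(-115) + 373·(37) = 1.
Scale by -37/1 = -37: (u₀, v₀) = (4255, -1369).
General solution: u = 4255 + 373t, v = -1369 - 120t for integer t.
u ≥ 0: smallest is 4255 mod 373 = 152 (at t = -11), with v = -49.

152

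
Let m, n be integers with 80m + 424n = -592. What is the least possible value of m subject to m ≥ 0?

gcd(424, 80) = 8  (424 = 5·80 + 24, 80 = 3·24 + 8, 24 = 3·8).
8 divides -592, so solutions exist.
Back-substituting, 80·(16) + 424·(-3) = 8.
Scale by -592/8 = -74: (m₀, n₀) = (-1184, 222).
General solution: m = -1184 + 53t, n = 222 - 10t for integer t.
m ≥ 0: smallest is -1184 mod 53 = 35 (at t = 23), with n = -8.

35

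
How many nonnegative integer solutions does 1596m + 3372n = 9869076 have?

22

gcd(3372, 1596) = 12  (3372 = 2·1596 + 180, 1596 = 8·180 + 156, 180 = 1·156 + 24, 156 = 6·24 + 12, 24 = 2·12).
Back-substituting, 1596·(131) + 3372·(-62) = 12.
Scale by 822423: one solution is (107737413, -50990226). Reduce m mod 281: (46, 2905).
General: m = 46 + 281t, n = 2905 - 133t.
m ≥ 0 ⇒ t ≥ 0; n ≥ 0 ⇒ t ≤ 21. So t ∈ [0, 21]: 22 solutions.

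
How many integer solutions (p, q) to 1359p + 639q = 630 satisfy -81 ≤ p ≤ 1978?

gcd(1359, 639):
  1359 = 2*639 + 81
  639 = 7*81 + 72
  81 = 1*72 + 9
  72 = 8*9
so gcd(1359, 639) = 9.
Back-substitute for Bézout coefficients:
  9 = 81 - 1*72
  ... = 1359*(8) + 639*(-17)
Scale by 70: particular solution (560, -1190); reduce p mod 71: (63, -133).
General solution: p = 63 + 71t, q = -133 - 151t for integer t.
-81 ≤ 63 + 71t ≤ 1978 gives t ∈ [-2, 26], which is 29 values.

29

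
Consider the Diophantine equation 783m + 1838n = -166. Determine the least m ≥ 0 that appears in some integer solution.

258

gcd(1838, 783) = 1  (1838 = 2*783 + 272, 783 = 2*272 + 239, 272 = 1*239 + 33, 239 = 7*33 + 8, 33 = 4*8 + 1, 8 = 8*1).
1 divides -166, so solutions exist.
Back-substituting, 783*(-223) + 1838*(95) = 1.
Scale by -166/1 = -166: (m₀, n₀) = (37018, -15770).
General solution: m = 37018 + 1838t, n = -15770 - 783t for integer t.
m ≥ 0: smallest is 37018 mod 1838 = 258 (at t = -20), with n = -110.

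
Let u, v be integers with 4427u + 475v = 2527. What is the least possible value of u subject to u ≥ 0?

1

gcd(4427, 475):
  4427 = 9*475 + 152
  475 = 3*152 + 19
  152 = 8*19
so gcd(4427, 475) = 19.
19 divides 2527, so solutions exist.
Back-substitute for Bézout coefficients:
  19 = 475 - 3*152
  ... = 4427*(-3) + 475*(28)
Scale by 2527/19 = 133: (u₀, v₀) = (-399, 3724).
General solution: u = -399 + 25t, v = 3724 - 233t for integer t.
u ≥ 0: smallest is -399 mod 25 = 1 (at t = 16), with v = -4.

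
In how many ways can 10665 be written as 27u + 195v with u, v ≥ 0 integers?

gcd(195, 27) = 3  (195 = 7×27 + 6, 27 = 4×6 + 3, 6 = 2×3).
Back-substituting, 27×(29) + 195×(-4) = 3.
Scale by 3555: one solution is (103095, -14220). Reduce u mod 65: (5, 54).
General: u = 5 + 65t, v = 54 - 9t.
u ≥ 0 ⇒ t ≥ 0; v ≥ 0 ⇒ t ≤ 6. So t ∈ [0, 6]: 7 solutions.

7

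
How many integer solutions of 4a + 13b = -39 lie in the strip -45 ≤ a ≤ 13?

gcd(13, 4):
  13 = 3×4 + 1
  4 = 4×1
so gcd(13, 4) = 1.
Back-substitute for Bézout coefficients:
  1 = 13 - 3×4
  ... = 4×(-3) + 13×(1)
Scale by -39: particular solution (117, -39); reduce a mod 13: (0, -3).
General solution: a = 0 + 13t, b = -3 - 4t for integer t.
-45 ≤ 0 + 13t ≤ 13 gives t ∈ [-3, 1], which is 5 values.

5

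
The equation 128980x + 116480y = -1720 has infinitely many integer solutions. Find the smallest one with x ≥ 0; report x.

1994

gcd(128980, 116480):
  128980 = 1×116480 + 12500
  116480 = 9×12500 + 3980
  12500 = 3×3980 + 560
  3980 = 7×560 + 60
  560 = 9×60 + 20
  60 = 3×20
so gcd(128980, 116480) = 20.
20 divides -1720, so solutions exist.
Back-substitute for Bézout coefficients:
  20 = 560 - 9×60
  ... = 128980×(1873) + 116480×(-2074)
Scale by -1720/20 = -86: (x₀, y₀) = (-161078, 178364).
General solution: x = -161078 + 5824t, y = 178364 - 6449t for integer t.
x ≥ 0: smallest is -161078 mod 5824 = 1994 (at t = 28), with y = -2208.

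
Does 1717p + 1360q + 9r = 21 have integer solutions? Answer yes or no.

yes

gcd(1717, 1360) = 17.
gcd(17, 9) = 1.
1 divides 21, so integer solutions exist.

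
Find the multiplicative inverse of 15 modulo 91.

gcd(91, 15):
  91 = 6*15 + 1
  15 = 15*1
so gcd(91, 15) = 1.
Back-substitute for Bézout coefficients:
  1 = 91 - 6*15
  ... = 15*(-6) + 91*(1)
So 15*-6 ≡ 1 (mod 91), and -6 mod 91 = 85.

85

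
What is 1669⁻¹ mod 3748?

gcd(3748, 1669) = 1.
By Bézout, 1669×(905) + 3748×(-403) = 1.
So 1669×905 ≡ 1 (mod 3748), and 905 mod 3748 = 905.

905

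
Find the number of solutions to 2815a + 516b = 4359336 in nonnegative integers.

3

gcd(2815, 516) = 1.
By Bézout, 2815*(-101) + 516*(551) = 1.
One solution: (60, 8121).
General: a = 60 + 516t, b = 8121 - 2815t.
a ≥ 0 ⇒ t ≥ 0; b ≥ 0 ⇒ t ≤ 2. So t ∈ [0, 2]: 3 solutions.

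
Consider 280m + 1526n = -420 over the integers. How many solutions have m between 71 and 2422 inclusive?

21

gcd(1526, 280) = 14  (1526 = 5×280 + 126, 280 = 2×126 + 28, 126 = 4×28 + 14, 28 = 2×14).
Back-substituting, 280×(-49) + 1526×(9) = 14.
Scale by -30: particular solution (1470, -270); reduce m mod 109: (53, -10).
General solution: m = 53 + 109t, n = -10 - 20t for integer t.
71 ≤ 53 + 109t ≤ 2422 gives t ∈ [1, 21], which is 21 values.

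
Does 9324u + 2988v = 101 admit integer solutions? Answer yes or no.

no

gcd(9324, 2988):
  9324 = 3×2988 + 360
  2988 = 8×360 + 108
  360 = 3×108 + 36
  108 = 3×36
so gcd(9324, 2988) = 36.
36 does not divide 101 (remainder 29), so no integer solutions.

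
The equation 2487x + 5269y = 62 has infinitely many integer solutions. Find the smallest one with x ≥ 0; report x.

gcd(5269, 2487):
  5269 = 2*2487 + 295
  2487 = 8*295 + 127
  295 = 2*127 + 41
  127 = 3*41 + 4
  41 = 10*4 + 1
  4 = 4*1
so gcd(5269, 2487) = 1.
1 divides 62, so solutions exist.
Back-substitute for Bézout coefficients:
  1 = 41 - 10*4
  ... = 2487*(-1286) + 5269*(607)
Scale by 62/1 = 62: (x₀, y₀) = (-79732, 37634).
General solution: x = -79732 + 5269t, y = 37634 - 2487t for integer t.
x ≥ 0: smallest is -79732 mod 5269 = 4572 (at t = 16), with y = -2158.

4572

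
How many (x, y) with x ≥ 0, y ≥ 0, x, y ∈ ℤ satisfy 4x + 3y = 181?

gcd(4, 3) = 1.
By Bézout, 4*(1) + 3*(-1) = 1.
One solution: (1, 59).
General: x = 1 + 3t, y = 59 - 4t.
x ≥ 0 ⇒ t ≥ 0; y ≥ 0 ⇒ t ≤ 14. So t ∈ [0, 14]: 15 solutions.

15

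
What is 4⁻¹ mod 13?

gcd(13, 4) = 1.
By Bézout, 4·(-3) + 13·(1) = 1.
So 4·-3 ≡ 1 (mod 13), and -3 mod 13 = 10.

10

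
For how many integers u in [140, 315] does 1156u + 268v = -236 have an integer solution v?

gcd(1156, 268):
  1156 = 4·268 + 84
  268 = 3·84 + 16
  84 = 5·16 + 4
  16 = 4·4
so gcd(1156, 268) = 4.
Back-substitute for Bézout coefficients:
  4 = 84 - 5·16
  ... = 1156·(16) + 268·(-69)
Scale by -59: particular solution (-944, 4071); reduce u mod 67: (61, -264).
General solution: u = 61 + 67t, v = -264 - 289t for integer t.
140 ≤ 61 + 67t ≤ 315 gives t ∈ [2, 3], which is 2 values.

2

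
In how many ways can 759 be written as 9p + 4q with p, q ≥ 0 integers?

21

gcd(9, 4) = 1  (9 = 2*4 + 1, 4 = 4*1).
Back-substituting, 9*(1) + 4*(-2) = 1.
Scale by 759: one solution is (759, -1518). Reduce p mod 4: (3, 183).
General: p = 3 + 4t, q = 183 - 9t.
p ≥ 0 ⇒ t ≥ 0; q ≥ 0 ⇒ t ≤ 20. So t ∈ [0, 20]: 21 solutions.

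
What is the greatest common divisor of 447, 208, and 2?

1

gcd(447, 208):
  447 = 2·208 + 31
  208 = 6·31 + 22
  31 = 1·22 + 9
  22 = 2·9 + 4
  9 = 2·4 + 1
  4 = 4·1
so gcd(447, 208) = 1.
gcd(1, 2) = 1.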